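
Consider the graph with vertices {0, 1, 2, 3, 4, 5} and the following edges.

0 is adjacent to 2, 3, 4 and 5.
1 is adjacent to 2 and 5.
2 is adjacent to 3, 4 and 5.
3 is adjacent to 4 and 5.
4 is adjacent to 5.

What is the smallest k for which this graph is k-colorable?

5

0, 2, 3, 4, 5 are mutually adjacent (a clique of size 5), so at least 5 colors are needed.
5 colors suffice: color red → {2}; color blue → {5}; color green → {0, 1}; color yellow → {4}; color purple → {3}. Each edge has distinct colors on its endpoints.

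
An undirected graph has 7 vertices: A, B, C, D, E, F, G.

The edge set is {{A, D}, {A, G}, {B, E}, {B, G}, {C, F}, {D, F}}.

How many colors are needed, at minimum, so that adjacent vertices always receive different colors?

2

B and E are adjacent, so at least 2 colors are needed.
2 colors suffice: color red → {A, B, F}; color blue → {C, D, E, G}. Each edge has distinct colors on its endpoints.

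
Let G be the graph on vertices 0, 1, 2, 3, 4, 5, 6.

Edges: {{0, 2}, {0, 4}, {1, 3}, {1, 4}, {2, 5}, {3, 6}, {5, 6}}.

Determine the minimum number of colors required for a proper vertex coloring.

The cycle 4-0-2-5-6-3-1-4 has odd length 7, so it cannot be 2-colored; at least 3 colors are needed.
3 colors suffice: color a → {0, 1, 5}; color b → {2, 4, 6}; color c → {3}. Every edge joins two different colors.

3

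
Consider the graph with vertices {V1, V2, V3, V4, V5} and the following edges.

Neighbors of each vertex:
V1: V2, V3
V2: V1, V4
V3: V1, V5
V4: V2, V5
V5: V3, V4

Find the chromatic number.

The cycle V3-V1-V2-V4-V5-V3 has odd length 5, so it cannot be 2-colored; at least 3 colors are needed.
A valid assignment using 3 colors: V1=2, V2=1, V3=1, V4=3, V5=2. Every edge joins two different colors.

3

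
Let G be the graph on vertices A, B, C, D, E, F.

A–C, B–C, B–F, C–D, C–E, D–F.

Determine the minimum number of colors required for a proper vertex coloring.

B and C are adjacent, so at least 2 colors are needed.
2 colors suffice: A=2, B=2, C=1, D=2, E=2, F=1. No two adjacent vertices share a color.

2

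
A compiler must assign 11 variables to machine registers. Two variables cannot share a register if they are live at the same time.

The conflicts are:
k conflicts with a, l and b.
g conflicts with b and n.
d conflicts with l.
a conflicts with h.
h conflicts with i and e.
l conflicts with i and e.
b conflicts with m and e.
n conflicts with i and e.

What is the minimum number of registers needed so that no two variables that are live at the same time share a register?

3

The cycle h-i-l-k-a-h has odd length 5, so it cannot be 2-colored; at least 3 registers are needed.
3 registers suffice: register 1 → {h, l, b, n}; register 2 → {k, g, d, m, i, e}; register 3 → {a}. Each listed conflict is separated.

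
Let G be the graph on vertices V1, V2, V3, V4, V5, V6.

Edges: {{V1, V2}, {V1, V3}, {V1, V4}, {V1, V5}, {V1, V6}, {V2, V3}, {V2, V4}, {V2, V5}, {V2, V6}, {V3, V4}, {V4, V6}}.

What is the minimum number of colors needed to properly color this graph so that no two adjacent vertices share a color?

V1, V2, V4, V6 are pairwise adjacent (a clique of size 4), so at least 4 colors are needed.
4 colors suffice: color 1 → {V1}; color 2 → {V2}; color 3 → {V4, V5}; color 4 → {V3, V6}. Each edge has distinct colors on its endpoints.

4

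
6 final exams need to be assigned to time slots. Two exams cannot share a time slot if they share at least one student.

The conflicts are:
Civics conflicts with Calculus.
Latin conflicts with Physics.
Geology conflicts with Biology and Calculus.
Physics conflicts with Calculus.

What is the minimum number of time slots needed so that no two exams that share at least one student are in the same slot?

Civics and Calculus conflict, so at least 2 time slots are needed.
2 time slots suffice: time slot 1 → {Latin, Biology, Calculus}; time slot 2 → {Civics, Geology, Physics}. No two conflicting exams share a time slot.

2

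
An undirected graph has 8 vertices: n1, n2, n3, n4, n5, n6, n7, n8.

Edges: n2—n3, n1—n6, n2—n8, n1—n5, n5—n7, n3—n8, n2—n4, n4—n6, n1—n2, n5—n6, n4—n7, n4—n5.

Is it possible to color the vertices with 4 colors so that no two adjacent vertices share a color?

The chromatic number is 3. n2, n3, n8 form a triangle, so at least 3 colors are needed.
3 colors suffice: color red → {n2, n5}; color blue → {n1, n3, n4}; color green → {n6, n7, n8}.
Since 4 ≥ 3, a proper 4-coloring certainly exists.

Yes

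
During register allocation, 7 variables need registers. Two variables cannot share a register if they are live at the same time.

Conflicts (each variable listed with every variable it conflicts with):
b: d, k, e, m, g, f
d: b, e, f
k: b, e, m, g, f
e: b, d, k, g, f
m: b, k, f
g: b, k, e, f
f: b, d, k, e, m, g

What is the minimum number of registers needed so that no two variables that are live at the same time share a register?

5

b, k, e, g, f pairwise conflict, so at least 5 registers are needed.
5 registers suffice: register 1 → {f}; register 2 → {b}; register 3 → {e, m}; register 4 → {d, k}; register 5 → {g}. Each listed conflict is separated.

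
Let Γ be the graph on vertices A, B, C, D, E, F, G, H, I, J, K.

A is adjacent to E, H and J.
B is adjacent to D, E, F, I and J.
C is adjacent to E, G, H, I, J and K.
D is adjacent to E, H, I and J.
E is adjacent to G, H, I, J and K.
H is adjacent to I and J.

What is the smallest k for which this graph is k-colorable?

A, E, H, J are pairwise adjacent (a clique of size 4), so at least 4 colors are needed.
4 colors suffice: color 1 → {E, F}; color 2 → {G, I, J, K}; color 3 → {A, C, D}; color 4 → {B, H}. Each edge has distinct colors on its endpoints.

4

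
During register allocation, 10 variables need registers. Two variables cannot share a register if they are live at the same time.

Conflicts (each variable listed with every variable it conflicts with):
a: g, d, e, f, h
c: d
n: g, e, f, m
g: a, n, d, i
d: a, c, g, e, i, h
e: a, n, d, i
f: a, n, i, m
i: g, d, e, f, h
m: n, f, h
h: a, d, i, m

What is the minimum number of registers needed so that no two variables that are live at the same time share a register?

d, e, i pairwise conflict, so at least 3 registers are needed.
3 registers suffice: a=2, c=2, n=1, g=3, d=1, e=3, f=3, i=2, m=2, h=3. Each listed conflict is separated.

3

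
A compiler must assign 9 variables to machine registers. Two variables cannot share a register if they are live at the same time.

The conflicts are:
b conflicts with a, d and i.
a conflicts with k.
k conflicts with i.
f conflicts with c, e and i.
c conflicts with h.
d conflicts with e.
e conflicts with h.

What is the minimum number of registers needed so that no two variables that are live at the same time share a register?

3

The cycle f-e-d-b-i-f has odd length 5, so it cannot be 2-colored; at least 3 registers are needed.
3 registers suffice: register 1 → {a, c, e, i}; register 2 → {b, k, f, h}; register 3 → {d}. Every pair that conflicts lands in different registers.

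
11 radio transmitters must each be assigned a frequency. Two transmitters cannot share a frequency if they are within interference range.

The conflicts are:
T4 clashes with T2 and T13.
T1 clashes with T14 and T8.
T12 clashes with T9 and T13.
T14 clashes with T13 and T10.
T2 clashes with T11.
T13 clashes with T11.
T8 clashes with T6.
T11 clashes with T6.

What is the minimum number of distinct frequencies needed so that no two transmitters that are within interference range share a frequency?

2

T14 and T10 conflict, so at least 2 frequencies are needed.
2 frequencies suffice: frequency 1 → {T1, T2, T9, T13, T10, T6}; frequency 2 → {T4, T12, T14, T8, T11}. No two conflicting transmitters share a frequency.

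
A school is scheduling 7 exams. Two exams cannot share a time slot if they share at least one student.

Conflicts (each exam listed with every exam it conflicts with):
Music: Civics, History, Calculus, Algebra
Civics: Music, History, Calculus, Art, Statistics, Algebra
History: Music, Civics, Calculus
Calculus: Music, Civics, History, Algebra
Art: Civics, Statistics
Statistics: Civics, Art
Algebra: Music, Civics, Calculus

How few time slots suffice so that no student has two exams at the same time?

Music, Civics, History, Calculus all conflict with each other, so at least 4 time slots are needed.
A valid assignment using 4 time slots: Music=3, Civics=1, History=4, Calculus=2, Art=2, Statistics=3, Algebra=4. Every pair that conflicts lands in different time slots.

4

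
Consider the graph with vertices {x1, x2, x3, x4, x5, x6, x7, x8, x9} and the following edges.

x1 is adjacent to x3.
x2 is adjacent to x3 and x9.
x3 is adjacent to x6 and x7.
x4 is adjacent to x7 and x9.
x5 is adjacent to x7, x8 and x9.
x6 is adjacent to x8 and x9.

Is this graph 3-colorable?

The chromatic number is 3. The cycle x2-x9-x4-x7-x3-x2 has odd length 5, so it cannot be 2-colored; at least 3 colors are needed.
3 colors suffice: color 1 → {x3, x8, x9}; color 2 → {x1, x2, x6, x7}; color 3 → {x4, x5}.
That is already a proper 3-coloring.

Yes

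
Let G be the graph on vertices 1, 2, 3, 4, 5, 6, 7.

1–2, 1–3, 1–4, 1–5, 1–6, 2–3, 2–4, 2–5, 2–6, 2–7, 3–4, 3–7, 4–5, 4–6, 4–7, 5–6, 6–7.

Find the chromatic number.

5

1, 2, 4, 5, 6 form a clique, so at least 5 colors are needed.
5 colors suffice: color a → {2}; color b → {4}; color c → {1, 7}; color d → {3, 6}; color e → {5}. No two adjacent vertices share a color.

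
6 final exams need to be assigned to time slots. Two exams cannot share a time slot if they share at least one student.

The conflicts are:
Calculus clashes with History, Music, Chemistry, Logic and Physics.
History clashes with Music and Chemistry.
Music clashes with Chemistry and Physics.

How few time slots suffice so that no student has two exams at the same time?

Calculus, History, Music, Chemistry all conflict with each other, so at least 4 time slots are needed.
4 time slots suffice: time slot 1 → {Calculus}; time slot 2 → {Music, Logic}; time slot 3 → {Chemistry, Physics}; time slot 4 → {History}. No two conflicting exams share a time slot.

4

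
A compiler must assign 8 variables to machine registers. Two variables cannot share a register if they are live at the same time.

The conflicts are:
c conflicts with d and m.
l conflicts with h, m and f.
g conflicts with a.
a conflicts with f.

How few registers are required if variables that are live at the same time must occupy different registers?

2

a and f conflict, so at least 2 registers are needed.
Using 2 registers: c=1, l=1, d=2, h=2, g=2, m=2, a=1, f=2. Each listed conflict is separated.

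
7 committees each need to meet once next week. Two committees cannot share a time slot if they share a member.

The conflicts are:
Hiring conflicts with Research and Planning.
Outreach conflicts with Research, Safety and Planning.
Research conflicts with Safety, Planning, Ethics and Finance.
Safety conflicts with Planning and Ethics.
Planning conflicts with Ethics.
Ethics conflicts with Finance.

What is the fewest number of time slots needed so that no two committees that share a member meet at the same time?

Research, Safety, Planning, Ethics are mutually in conflict, so at least 4 time slots are needed.
A valid assignment using 4 time slots: Hiring=3, Outreach=3, Research=1, Safety=4, Planning=2, Ethics=3, Finance=2. Each listed conflict is separated.

4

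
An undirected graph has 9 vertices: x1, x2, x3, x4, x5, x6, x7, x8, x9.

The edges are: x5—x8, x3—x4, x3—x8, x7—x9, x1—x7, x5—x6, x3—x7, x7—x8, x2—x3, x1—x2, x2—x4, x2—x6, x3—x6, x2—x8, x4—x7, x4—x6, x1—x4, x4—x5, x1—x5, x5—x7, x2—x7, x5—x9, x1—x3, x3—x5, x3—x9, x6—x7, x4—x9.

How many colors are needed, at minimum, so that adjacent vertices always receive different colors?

x2, x3, x4, x6, x7 form a clique, so at least 5 colors are needed.
One proper 5-coloring: x1=5, x2=4, x3=1, x4=3, x5=4, x6=5, x7=2, x8=3, x9=5. Each edge has distinct colors on its endpoints.

5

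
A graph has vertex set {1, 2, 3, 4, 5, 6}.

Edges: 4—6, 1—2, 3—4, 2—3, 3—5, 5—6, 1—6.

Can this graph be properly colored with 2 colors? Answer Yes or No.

The cycle 2-3-5-6-1-2 has odd length 5, so it cannot be 2-colored; at least 3 colors are needed.
So 2 colors are not enough.

No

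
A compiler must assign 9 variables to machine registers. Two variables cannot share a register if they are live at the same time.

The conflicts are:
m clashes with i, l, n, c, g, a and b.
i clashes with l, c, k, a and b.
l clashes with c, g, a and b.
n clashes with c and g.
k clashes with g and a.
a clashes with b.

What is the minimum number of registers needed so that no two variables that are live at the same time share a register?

5

m, i, l, a, b pairwise conflict, so at least 5 registers are needed.
5 registers suffice: register 1 → {m, k}; register 2 → {l, n}; register 3 → {i, g}; register 4 → {c, a}; register 5 → {b}. Each listed conflict is separated.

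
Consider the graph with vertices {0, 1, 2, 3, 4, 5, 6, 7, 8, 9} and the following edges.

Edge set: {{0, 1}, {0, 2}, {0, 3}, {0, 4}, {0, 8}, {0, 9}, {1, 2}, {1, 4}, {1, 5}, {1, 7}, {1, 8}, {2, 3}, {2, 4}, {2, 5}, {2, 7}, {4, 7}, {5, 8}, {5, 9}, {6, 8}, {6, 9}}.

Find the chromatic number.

1, 2, 4, 7 form a clique, so at least 4 colors are needed.
One proper 4-coloring: 0=green, 1=blue, 2=red, 3=blue, 4=yellow, 5=green, 6=blue, 7=green, 8=red, 9=red. Every edge joins two different colors.

4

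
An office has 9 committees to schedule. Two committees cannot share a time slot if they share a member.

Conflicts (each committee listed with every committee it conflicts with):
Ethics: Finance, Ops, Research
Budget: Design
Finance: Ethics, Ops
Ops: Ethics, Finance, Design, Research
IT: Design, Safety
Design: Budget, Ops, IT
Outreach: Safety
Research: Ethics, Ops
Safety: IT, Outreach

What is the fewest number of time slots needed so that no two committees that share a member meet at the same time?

3

Ethics, Ops, Research are mutually in conflict, so at least 3 time slots are needed.
3 time slots suffice: Ethics=2, Budget=1, Finance=3, Ops=1, IT=1, Design=2, Outreach=1, Research=3, Safety=2. Each listed conflict is separated.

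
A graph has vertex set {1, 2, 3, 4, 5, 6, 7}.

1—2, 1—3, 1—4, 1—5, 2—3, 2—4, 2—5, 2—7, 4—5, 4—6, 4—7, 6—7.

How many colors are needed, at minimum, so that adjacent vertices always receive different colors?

1, 2, 4, 5 are pairwise adjacent (a clique of size 4), so at least 4 colors are needed.
4 colors suffice: 1=c, 2=a, 3=b, 4=b, 5=d, 6=a, 7=c. Each edge has distinct colors on its endpoints.

4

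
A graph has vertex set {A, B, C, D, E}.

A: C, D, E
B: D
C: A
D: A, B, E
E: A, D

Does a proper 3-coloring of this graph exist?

Yes

The chromatic number is 3. A, D, E are pairwise adjacent, so at least 3 colors are needed.
3 colors suffice: color red → {A, B}; color blue → {C, D}; color green → {E}.
That is already a proper 3-coloring.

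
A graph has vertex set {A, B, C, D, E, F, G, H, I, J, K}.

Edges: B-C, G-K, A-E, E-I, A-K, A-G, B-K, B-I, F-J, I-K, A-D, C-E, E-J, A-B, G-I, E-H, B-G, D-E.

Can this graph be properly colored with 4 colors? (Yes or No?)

Yes

The chromatic number is 4. A, B, G, K are mutually adjacent (a clique of size 4), so at least 4 colors are needed.
4 colors suffice: color red → {B, E, F}; color blue → {A, C, H, I, J}; color green → {D, K}; color yellow → {G}.
That is already a proper 4-coloring.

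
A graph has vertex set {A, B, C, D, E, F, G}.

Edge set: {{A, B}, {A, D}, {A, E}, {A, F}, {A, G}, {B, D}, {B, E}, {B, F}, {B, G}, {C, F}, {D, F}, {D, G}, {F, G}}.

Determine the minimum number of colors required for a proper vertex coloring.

5

A, B, D, F, G form a clique, so at least 5 colors are needed.
5 colors suffice: color 1 → {B, C}; color 2 → {A}; color 3 → {E, F}; color 4 → {D}; color 5 → {G}. No two adjacent vertices share a color.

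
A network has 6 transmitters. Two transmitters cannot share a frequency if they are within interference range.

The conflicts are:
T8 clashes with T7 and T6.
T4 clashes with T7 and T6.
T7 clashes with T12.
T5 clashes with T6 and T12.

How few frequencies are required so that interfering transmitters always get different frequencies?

3

The cycle T12-T5-T6-T8-T7-T12 has odd length 5, so it cannot be 2-colored; at least 3 frequencies are needed.
3 frequencies suffice: T8=2, T4=2, T7=1, T5=2, T6=1, T12=3. No two conflicting transmitters share a frequency.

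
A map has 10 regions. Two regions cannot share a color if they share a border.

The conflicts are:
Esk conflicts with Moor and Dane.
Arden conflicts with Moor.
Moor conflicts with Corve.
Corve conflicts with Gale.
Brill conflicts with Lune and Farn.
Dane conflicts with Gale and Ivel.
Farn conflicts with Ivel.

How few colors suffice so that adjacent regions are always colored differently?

The cycle Corve-Gale-Dane-Esk-Moor-Corve has odd length 5, so it cannot be 2-colored; at least 3 colors are needed.
One proper 3-coloring: Esk=2, Arden=2, Moor=1, Corve=2, Brill=1, Lune=2, Dane=1, Gale=3, Farn=2, Ivel=3. Every pair that conflicts lands in different colors.

3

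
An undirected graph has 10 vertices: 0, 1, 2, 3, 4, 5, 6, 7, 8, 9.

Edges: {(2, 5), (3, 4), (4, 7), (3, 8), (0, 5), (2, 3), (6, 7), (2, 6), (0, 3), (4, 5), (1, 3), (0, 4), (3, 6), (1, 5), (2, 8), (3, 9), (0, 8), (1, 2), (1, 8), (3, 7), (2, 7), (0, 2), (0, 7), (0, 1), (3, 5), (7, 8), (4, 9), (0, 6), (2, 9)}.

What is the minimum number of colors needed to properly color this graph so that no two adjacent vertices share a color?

5

0, 1, 2, 3, 5 are mutually adjacent (a clique of size 5), so at least 5 colors are needed.
One proper 5-coloring: 0=green, 1=yellow, 2=blue, 3=red, 4=blue, 5=purple, 6=purple, 7=yellow, 8=purple, 9=green. Each edge has distinct colors on its endpoints.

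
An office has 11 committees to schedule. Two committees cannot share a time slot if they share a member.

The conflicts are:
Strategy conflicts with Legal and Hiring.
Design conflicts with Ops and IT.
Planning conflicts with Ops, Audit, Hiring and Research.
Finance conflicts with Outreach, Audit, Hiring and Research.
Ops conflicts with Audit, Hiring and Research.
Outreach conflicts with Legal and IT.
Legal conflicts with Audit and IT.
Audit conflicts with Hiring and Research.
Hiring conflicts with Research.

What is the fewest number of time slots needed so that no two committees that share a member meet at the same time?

5

Planning, Ops, Audit, Hiring, Research all conflict with each other, so at least 5 time slots are needed.
5 time slots suffice: time slot 1 → {Design, Legal, Hiring}; time slot 2 → {Strategy, Audit, IT}; time slot 3 → {Outreach, Research}; time slot 4 → {Finance, Ops}; time slot 5 → {Planning}. Every pair that conflicts lands in different time slots.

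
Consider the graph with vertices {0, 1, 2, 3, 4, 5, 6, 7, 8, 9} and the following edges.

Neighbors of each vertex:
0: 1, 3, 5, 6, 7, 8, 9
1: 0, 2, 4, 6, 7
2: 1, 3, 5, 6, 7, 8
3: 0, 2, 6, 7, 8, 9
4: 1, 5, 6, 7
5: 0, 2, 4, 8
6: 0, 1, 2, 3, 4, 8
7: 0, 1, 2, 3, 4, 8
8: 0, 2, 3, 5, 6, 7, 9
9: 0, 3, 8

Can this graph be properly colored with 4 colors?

Yes

The chromatic number is 4. 0, 3, 7, 8 are mutually adjacent (a clique of size 4), so at least 4 colors are needed.
4 colors suffice: color red → {0, 2, 4}; color blue → {1, 8}; color green → {5, 6, 7, 9}; color yellow → {3}.
That is already a proper 4-coloring.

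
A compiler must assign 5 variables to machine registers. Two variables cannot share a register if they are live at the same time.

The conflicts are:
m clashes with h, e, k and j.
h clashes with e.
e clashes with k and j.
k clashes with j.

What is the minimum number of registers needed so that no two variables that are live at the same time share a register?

m, e, k, j pairwise conflict, so at least 4 registers are needed.
A valid assignment using 4 registers: m=1, h=3, e=2, k=3, j=4. Each listed conflict is separated.

4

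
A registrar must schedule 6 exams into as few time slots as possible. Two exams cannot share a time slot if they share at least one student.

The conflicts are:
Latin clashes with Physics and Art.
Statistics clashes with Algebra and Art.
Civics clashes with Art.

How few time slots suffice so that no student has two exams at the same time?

2

Latin and Physics conflict, so at least 2 time slots are needed.
A valid assignment using 2 time slots: Latin=2, Statistics=2, Civics=2, Physics=1, Algebra=1, Art=1. Every pair that conflicts lands in different time slots.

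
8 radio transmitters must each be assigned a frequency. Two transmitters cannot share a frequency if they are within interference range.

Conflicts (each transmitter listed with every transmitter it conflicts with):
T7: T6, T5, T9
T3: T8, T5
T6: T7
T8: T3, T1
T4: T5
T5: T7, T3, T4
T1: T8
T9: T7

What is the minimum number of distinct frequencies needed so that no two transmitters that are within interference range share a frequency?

T7 and T5 conflict, so at least 2 frequencies are needed.
2 frequencies suffice: T7=1, T3=1, T6=2, T8=2, T4=1, T5=2, T1=1, T9=2. No two conflicting transmitters share a frequency.

2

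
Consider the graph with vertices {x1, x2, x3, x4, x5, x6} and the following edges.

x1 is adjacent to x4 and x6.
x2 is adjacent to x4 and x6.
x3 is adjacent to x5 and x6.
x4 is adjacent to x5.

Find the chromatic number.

The cycle x3-x6-x2-x4-x5-x3 has odd length 5, so it cannot be 2-colored; at least 3 colors are needed.
A valid assignment using 3 colors: x1=B, x2=B, x3=B, x4=R, x5=G, x6=R. Every edge joins two different colors.

3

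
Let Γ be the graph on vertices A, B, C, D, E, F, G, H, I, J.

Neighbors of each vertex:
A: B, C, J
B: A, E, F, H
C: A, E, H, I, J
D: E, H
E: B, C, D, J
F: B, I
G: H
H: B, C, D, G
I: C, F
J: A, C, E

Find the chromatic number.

A, C, J are mutually adjacent, so at least 3 colors are needed.
A valid assignment using 3 colors: A=2, B=1, C=1, D=1, E=2, F=2, G=1, H=2, I=3, J=3. Every edge joins two different colors.

3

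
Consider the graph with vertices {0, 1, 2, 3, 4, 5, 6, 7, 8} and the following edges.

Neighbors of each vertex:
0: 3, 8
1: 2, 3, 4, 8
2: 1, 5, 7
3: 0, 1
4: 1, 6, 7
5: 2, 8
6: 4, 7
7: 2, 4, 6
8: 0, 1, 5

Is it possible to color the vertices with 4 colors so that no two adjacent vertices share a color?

Yes

The chromatic number is 3. 4, 6, 7 are mutually adjacent, so at least 3 colors are needed.
3 colors suffice: color red → {0, 1, 5, 7}; color blue → {2, 3, 4, 8}; color green → {6}.
Since 4 ≥ 3, a proper 4-coloring certainly exists.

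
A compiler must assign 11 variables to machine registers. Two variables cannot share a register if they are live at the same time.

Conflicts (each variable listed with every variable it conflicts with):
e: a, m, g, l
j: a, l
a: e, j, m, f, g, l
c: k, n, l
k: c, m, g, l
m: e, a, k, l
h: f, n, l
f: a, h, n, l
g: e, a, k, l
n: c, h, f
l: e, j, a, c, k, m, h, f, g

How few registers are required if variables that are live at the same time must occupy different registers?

e, a, m, l are mutually in conflict, so at least 4 registers are needed.
4 registers suffice: register 1 → {n, l}; register 2 → {a, k, h}; register 3 → {j, c, m, f, g}; register 4 → {e}. No two conflicting variables share a register.

4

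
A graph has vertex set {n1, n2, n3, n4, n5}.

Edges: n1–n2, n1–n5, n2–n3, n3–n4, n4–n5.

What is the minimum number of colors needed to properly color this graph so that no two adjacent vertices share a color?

The cycle n2-n1-n5-n4-n3-n2 has odd length 5, so it cannot be 2-colored; at least 3 colors are needed.
3 colors suffice: color 1 → {n3, n5}; color 2 → {n1, n4}; color 3 → {n2}. Every edge joins two different colors.

3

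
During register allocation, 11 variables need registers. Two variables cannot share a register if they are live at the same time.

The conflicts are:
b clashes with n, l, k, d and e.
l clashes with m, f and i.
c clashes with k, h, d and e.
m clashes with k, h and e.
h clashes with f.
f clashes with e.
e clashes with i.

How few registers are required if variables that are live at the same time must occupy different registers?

c and d conflict, so at least 2 registers are needed.
2 registers suffice: register 1 → {n, l, k, h, d, e}; register 2 → {b, c, m, f, i}. No two conflicting variables share a register.

2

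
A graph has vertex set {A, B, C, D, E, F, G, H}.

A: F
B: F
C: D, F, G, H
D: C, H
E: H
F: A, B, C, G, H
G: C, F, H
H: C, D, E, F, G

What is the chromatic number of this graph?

4

C, F, G, H form a clique, so at least 4 colors are needed.
A valid assignment using 4 colors: A=blue, B=blue, C=green, D=red, E=red, F=red, G=yellow, H=blue. Each edge has distinct colors on its endpoints.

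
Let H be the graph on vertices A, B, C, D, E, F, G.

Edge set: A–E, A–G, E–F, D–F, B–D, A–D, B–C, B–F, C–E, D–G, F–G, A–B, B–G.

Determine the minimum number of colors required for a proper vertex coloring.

B, D, F, G form a clique, so at least 4 colors are needed.
4 colors suffice: A=green, B=red, C=blue, D=yellow, E=red, F=green, G=blue. Each edge has distinct colors on its endpoints.

4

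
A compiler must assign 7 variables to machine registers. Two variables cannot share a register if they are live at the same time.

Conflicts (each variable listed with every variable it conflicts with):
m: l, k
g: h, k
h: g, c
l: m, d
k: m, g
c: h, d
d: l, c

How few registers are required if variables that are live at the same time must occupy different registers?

The cycle k-g-h-c-d-l-m-k has odd length 7, so it cannot be 2-colored; at least 3 registers are needed.
Using 3 registers: m=1, g=1, h=2, l=3, k=2, c=1, d=2. Every pair that conflicts lands in different registers.

3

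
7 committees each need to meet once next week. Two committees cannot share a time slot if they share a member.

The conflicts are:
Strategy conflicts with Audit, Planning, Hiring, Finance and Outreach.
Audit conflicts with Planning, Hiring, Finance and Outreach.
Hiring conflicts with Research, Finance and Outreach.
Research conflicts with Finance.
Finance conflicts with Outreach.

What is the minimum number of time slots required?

5

Strategy, Audit, Hiring, Finance, Outreach all conflict with each other, so at least 5 time slots are needed.
Using 5 time slots: Strategy=4, Audit=1, Planning=2, Hiring=2, Research=1, Finance=3, Outreach=5. Every pair that conflicts lands in different time slots.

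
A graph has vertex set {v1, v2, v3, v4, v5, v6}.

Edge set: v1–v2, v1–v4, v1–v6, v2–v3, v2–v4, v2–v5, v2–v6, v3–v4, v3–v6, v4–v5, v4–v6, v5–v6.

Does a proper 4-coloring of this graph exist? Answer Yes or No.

The chromatic number is 4. v1, v2, v4, v6 are pairwise adjacent (a clique of size 4), so at least 4 colors are needed.
4 colors suffice: color 1 → {v2}; color 2 → {v4}; color 3 → {v6}; color 4 → {v1, v3, v5}.
That is already a proper 4-coloring.

Yes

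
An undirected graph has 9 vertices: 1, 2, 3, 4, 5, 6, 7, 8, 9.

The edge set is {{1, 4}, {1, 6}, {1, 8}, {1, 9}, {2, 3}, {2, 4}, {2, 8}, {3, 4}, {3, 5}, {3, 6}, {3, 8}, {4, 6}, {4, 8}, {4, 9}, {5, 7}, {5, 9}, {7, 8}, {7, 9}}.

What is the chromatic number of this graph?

2, 3, 4, 8 are mutually adjacent (a clique of size 4), so at least 4 colors are needed.
4 colors suffice: color a → {4, 5}; color b → {6, 8, 9}; color c → {1, 3, 7}; color d → {2}. Each edge has distinct colors on its endpoints.

4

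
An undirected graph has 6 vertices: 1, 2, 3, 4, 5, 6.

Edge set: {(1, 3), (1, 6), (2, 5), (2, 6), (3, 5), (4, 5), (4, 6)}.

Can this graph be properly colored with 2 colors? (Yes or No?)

The cycle 5-3-1-6-4-5 has odd length 5, so it cannot be 2-colored; at least 3 colors are needed.
So 2 colors are not enough.

No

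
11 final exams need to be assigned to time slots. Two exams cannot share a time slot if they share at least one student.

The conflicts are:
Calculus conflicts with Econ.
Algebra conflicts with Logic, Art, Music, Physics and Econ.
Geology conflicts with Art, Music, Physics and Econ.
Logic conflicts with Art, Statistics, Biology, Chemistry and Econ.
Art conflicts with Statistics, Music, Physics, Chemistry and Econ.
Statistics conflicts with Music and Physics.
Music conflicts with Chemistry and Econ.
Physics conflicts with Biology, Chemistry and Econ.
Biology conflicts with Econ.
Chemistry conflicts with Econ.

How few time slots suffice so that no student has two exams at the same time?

4

Art, Physics, Chemistry, Econ are mutually in conflict, so at least 4 time slots are needed.
Using 4 time slots: Calculus=2, Algebra=4, Geology=4, Logic=3, Art=2, Statistics=1, Music=3, Physics=3, Biology=2, Chemistry=4, Econ=1. Each listed conflict is separated.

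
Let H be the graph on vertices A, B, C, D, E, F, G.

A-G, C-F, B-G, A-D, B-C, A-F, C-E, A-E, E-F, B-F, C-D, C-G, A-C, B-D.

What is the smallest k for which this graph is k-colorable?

A, C, E, F are mutually adjacent (a clique of size 4), so at least 4 colors are needed.
One proper 4-coloring: A=blue, B=blue, C=red, D=green, E=yellow, F=green, G=green. Each edge has distinct colors on its endpoints.

4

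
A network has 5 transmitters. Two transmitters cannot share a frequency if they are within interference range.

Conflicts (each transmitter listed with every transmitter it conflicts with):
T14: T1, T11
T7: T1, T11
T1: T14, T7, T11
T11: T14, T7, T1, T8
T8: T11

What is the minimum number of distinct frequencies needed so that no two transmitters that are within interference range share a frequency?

T7, T1, T11 all conflict with each other, so at least 3 frequencies are needed.
A valid assignment using 3 frequencies: T14=3, T7=3, T1=2, T11=1, T8=2. No two conflicting transmitters share a frequency.

3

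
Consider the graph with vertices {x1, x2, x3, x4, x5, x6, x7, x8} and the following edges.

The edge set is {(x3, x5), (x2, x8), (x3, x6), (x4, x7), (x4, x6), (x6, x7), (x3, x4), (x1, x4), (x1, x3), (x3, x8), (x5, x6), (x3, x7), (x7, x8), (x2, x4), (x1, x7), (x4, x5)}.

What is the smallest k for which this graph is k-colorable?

4

x3, x4, x5, x6 form a clique, so at least 4 colors are needed.
4 colors suffice: color red → {x2, x3}; color blue → {x4, x8}; color green → {x5, x7}; color yellow → {x1, x6}. No two adjacent vertices share a color.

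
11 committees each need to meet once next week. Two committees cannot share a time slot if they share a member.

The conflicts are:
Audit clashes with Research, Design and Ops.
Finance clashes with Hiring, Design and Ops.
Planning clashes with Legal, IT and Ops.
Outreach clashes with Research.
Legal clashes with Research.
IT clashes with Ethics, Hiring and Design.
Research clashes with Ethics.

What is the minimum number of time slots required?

3

The cycle Design-Finance-Ops-Planning-IT-Design has odd length 5, so it cannot be 2-colored; at least 3 time slots are needed.
3 time slots suffice: time slot 1 → {IT, Research, Ops}; time slot 2 → {Planning, Outreach, Ethics, Hiring, Design}; time slot 3 → {Audit, Finance, Legal}. Every pair that conflicts lands in different time slots.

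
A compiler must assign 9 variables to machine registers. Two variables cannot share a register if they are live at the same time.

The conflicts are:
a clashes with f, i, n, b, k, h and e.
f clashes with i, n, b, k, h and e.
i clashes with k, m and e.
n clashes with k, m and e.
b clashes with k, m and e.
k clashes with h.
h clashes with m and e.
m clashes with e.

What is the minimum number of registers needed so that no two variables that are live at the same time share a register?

a, f, b, e pairwise conflict, so at least 4 registers are needed.
4 registers suffice: register 1 → {f, m}; register 2 → {k, e}; register 3 → {a}; register 4 → {i, n, b, h}. Each listed conflict is separated.

4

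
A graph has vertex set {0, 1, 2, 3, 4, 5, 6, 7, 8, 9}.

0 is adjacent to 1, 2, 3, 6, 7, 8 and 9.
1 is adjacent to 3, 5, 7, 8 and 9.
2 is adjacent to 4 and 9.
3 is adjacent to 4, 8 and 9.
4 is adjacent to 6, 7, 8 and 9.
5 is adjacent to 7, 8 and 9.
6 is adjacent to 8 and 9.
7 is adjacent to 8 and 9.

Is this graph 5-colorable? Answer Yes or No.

Yes

The chromatic number is 4. 1, 5, 7, 8 are mutually adjacent (a clique of size 4), so at least 4 colors are needed.
4 colors suffice: color red → {8, 9}; color blue → {0, 4, 5}; color green → {1, 2, 6}; color yellow → {3, 7}.
Since 5 ≥ 4, a proper 5-coloring certainly exists.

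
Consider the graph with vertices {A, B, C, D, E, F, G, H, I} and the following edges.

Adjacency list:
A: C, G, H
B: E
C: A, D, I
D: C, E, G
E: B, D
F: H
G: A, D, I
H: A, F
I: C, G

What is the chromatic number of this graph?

G and I are adjacent, so at least 2 colors are needed.
2 colors suffice: color 1 → {C, E, G, H}; color 2 → {A, B, D, F, I}. Each edge has distinct colors on its endpoints.

2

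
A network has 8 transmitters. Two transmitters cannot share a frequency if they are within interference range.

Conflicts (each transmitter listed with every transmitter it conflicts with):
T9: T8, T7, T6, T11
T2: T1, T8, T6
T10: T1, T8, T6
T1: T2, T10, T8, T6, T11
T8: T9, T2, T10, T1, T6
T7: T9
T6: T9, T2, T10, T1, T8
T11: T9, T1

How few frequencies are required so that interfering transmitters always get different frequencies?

T10, T1, T8, T6 pairwise conflict, so at least 4 frequencies are needed.
4 frequencies suffice: T9=1, T2=4, T10=4, T1=1, T8=3, T7=2, T6=2, T11=2. No two conflicting transmitters share a frequency.

4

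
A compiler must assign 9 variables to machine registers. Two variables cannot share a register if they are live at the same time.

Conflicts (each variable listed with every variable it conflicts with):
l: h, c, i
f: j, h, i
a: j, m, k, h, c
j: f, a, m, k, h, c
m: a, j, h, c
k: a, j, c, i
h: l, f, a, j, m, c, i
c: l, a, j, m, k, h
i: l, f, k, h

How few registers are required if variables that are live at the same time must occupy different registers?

a, j, m, h, c all conflict with each other, so at least 5 registers are needed.
5 registers suffice: register 1 → {k, h}; register 2 → {c, i}; register 3 → {l, j}; register 4 → {f, a}; register 5 → {m}. Every pair that conflicts lands in different registers.

5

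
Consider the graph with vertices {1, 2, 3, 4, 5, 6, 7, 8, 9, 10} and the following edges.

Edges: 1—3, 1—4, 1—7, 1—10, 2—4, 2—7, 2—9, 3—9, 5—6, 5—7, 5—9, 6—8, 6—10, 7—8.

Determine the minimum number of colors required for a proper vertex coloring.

3

The cycle 7-1-10-6-8-7 has odd length 5, so it cannot be 2-colored; at least 3 colors are needed.
3 colors suffice: 1=b, 2=b, 3=c, 4=a, 5=b, 6=a, 7=a, 8=b, 9=a, 10=c. No two adjacent vertices share a color.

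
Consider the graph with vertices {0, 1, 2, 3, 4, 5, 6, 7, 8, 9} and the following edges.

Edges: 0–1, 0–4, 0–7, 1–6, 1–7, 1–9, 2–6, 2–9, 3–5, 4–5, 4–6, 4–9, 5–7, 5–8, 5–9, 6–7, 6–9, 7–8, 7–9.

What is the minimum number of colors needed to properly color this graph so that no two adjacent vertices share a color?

1, 6, 7, 9 form a clique, so at least 4 colors are needed.
4 colors suffice: color red → {2, 3, 4, 7}; color blue → {0, 8, 9}; color green → {5, 6}; color yellow → {1}. Each edge has distinct colors on its endpoints.

4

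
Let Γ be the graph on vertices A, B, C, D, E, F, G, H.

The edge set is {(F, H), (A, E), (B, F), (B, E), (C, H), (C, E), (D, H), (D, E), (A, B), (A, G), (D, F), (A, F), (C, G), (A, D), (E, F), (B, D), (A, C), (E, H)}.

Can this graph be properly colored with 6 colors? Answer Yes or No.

The chromatic number is 5. A, B, D, E, F are pairwise adjacent (a clique of size 5), so at least 5 colors are needed.
One proper 5-coloring: A=1, B=5, C=3, D=4, E=2, F=3, G=2, H=1.
Since 6 ≥ 5, a proper 6-coloring certainly exists.

Yes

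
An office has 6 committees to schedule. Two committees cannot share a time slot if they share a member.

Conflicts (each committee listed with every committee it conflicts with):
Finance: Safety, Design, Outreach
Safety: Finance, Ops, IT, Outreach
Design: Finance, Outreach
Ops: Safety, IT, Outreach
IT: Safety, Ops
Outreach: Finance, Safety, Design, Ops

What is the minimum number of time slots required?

3

Finance, Design, Outreach all conflict with each other, so at least 3 time slots are needed.
3 time slots suffice: Finance=3, Safety=2, Design=2, Ops=3, IT=1, Outreach=1. Every pair that conflicts lands in different time slots.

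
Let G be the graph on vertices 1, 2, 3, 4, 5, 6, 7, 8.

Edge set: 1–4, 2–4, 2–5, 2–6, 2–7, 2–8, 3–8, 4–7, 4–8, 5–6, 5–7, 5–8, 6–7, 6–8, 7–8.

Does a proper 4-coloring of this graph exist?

2, 5, 6, 7, 8 are pairwise adjacent (a clique of size 5), so at least 5 colors are needed.
So 4 colors are not enough.

No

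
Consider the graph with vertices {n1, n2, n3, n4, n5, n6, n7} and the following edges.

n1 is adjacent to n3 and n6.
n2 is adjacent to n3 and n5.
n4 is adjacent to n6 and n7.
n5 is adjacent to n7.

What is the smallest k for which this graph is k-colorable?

3

The cycle n2-n5-n7-n4-n6-n1-n3-n2 has odd length 7, so it cannot be 2-colored; at least 3 colors are needed.
3 colors suffice: color red → {n3, n4, n5}; color blue → {n2, n6, n7}; color green → {n1}. Every edge joins two different colors.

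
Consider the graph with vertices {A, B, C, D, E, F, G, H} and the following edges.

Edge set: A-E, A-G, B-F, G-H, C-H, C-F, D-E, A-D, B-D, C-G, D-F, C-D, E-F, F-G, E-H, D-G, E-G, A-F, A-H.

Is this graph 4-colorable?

A, D, E, F, G are pairwise adjacent (a clique of size 5), so at least 5 colors are needed.
So 4 colors are not enough.

No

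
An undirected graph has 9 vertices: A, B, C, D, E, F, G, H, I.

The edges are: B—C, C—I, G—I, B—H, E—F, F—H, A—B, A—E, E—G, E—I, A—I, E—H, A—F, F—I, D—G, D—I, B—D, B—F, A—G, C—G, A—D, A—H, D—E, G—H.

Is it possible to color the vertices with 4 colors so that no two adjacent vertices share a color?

No

A, D, E, G, I form a clique, so at least 5 colors are needed.
So 4 colors are not enough.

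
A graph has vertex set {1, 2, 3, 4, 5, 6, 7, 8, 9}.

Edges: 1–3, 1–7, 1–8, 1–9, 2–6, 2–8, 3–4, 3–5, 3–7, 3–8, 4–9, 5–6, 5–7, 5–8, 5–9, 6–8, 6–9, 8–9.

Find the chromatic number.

4

5, 6, 8, 9 are mutually adjacent (a clique of size 4), so at least 4 colors are needed.
4 colors suffice: color a → {4, 7, 8}; color b → {2, 3, 9}; color c → {1, 5}; color d → {6}. Each edge has distinct colors on its endpoints.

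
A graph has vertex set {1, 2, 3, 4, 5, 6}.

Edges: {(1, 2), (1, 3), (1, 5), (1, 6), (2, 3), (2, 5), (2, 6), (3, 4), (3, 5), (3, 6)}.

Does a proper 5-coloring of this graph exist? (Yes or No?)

Yes

The chromatic number is 4. 1, 2, 3, 6 are pairwise adjacent (a clique of size 4), so at least 4 colors are needed.
4 colors suffice: color a → {3}; color b → {2, 4}; color c → {1}; color d → {5, 6}.
Since 5 ≥ 4, a proper 5-coloring certainly exists.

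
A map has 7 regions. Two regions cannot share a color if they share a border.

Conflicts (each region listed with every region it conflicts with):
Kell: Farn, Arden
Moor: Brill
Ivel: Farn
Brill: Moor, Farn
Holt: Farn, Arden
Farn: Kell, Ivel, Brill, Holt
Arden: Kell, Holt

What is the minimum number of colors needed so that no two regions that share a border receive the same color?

2

Ivel and Farn conflict, so at least 2 colors are needed.
One proper 2-coloring: Kell=2, Moor=1, Ivel=2, Brill=2, Holt=2, Farn=1, Arden=1. Every pair that conflicts lands in different colors.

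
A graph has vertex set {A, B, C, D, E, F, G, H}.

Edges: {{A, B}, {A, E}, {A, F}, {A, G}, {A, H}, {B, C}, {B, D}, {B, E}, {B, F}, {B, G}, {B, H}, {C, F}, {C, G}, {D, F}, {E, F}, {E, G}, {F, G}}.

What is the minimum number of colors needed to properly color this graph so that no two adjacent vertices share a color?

5

A, B, E, F, G are mutually adjacent (a clique of size 5), so at least 5 colors are needed.
5 colors suffice: color red → {B}; color blue → {F, H}; color green → {D, G}; color yellow → {A, C}; color purple → {E}. No two adjacent vertices share a color.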